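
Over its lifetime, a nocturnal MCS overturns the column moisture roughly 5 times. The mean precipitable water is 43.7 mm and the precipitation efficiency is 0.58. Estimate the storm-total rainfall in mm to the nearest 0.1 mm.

rainfall ≈ 126.7 mm

Each cycle deposits ε × PW = 0.58 × 43.7 = 25.346 mm.
Over 5 cycles: 5 × 25.346 = 126.7 mm.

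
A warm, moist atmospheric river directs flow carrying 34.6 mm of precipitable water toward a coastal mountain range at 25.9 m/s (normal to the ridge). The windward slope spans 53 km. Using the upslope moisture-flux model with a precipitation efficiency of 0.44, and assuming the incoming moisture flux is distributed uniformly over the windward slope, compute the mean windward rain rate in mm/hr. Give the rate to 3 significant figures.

R ≈ 26.8 mm/hr

Incoming column moisture flux per unit ridge length: F = V × PW = 25.9 × 34.6 = 896.14 mm·m/s.
Spread over the 53 km slope with efficiency ε = 0.44: R = ε·F/W = 0.44 × 896.14 / 53000 m = 7.440e-03 mm/s.
R = 7.440e-03 × 3600 = 26.8 mm/hr.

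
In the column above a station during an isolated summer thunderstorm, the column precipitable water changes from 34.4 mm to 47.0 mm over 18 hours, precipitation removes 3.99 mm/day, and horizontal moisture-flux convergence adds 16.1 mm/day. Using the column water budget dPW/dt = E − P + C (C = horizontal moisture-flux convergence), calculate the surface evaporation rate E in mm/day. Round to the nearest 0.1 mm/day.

E ≈ 4.7 mm/day

dPW/dt = (47.0 − 34.4) mm / (18/24 day) = +16.800 mm/day.
E = dPW/dt + P − C = (+16.800) + 3.99 − (16.1) = 4.7 mm/day.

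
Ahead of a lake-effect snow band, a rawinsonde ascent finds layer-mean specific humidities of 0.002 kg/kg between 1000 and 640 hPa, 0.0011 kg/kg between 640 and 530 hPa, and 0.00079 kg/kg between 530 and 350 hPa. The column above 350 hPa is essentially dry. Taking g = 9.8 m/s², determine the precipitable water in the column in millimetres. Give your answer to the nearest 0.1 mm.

Precipitable water is the column-integrated vapour mass per unit area: PW = (1/g) Σ q̄ Δp, with q in kg/kg and Δp in Pa (1 kg/m² of water = 1 mm).
Layer 1000–640 hPa: Δp = 360 hPa = 36000 Pa, q̄ = 0.002 kg/kg → 0.002 × 36000 / 9.8 = 7.35 mm
Layer 640–530 hPa: Δp = 110 hPa = 11000 Pa, q̄ = 0.0011 kg/kg → 0.0011 × 11000 / 9.8 = 1.23 mm
Layer 530–350 hPa: Δp = 180 hPa = 18000 Pa, q̄ = 0.00079 kg/kg → 0.00079 × 18000 / 9.8 = 1.45 mm
PW = 7.35 + 1.23 + 1.45 = 10.03 ≈ 10.0 mm.

PW ≈ 10.0 mm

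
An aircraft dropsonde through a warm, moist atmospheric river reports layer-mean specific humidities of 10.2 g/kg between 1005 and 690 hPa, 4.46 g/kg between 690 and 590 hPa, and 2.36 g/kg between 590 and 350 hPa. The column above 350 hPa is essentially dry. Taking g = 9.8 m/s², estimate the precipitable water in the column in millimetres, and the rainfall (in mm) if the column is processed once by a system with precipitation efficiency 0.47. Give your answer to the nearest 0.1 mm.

PW ≈ 43.1 mm; rainfall ≈ 20.3 mm

Precipitable water is the column-integrated vapour mass per unit area: PW = (1/g) Σ q̄ Δp, with q in kg/kg and Δp in Pa (1 kg/m² of water = 1 mm).
Layer 1005–690 hPa: Δp = 315 hPa = 31500 Pa, q̄ = 0.0102 kg/kg → 0.0102 × 31500 / 9.8 = 32.79 mm
Layer 690–590 hPa: Δp = 100 hPa = 10000 Pa, q̄ = 0.00446 kg/kg → 0.00446 × 10000 / 9.8 = 4.55 mm
Layer 590–350 hPa: Δp = 240 hPa = 24000 Pa, q̄ = 0.00236 kg/kg → 0.00236 × 24000 / 9.8 = 5.78 mm
PW = 32.79 + 4.55 + 5.78 = 43.12 ≈ 43.1 mm.
Rainfall = ε × PW = 0.47 × 43.1 = 20.3 mm.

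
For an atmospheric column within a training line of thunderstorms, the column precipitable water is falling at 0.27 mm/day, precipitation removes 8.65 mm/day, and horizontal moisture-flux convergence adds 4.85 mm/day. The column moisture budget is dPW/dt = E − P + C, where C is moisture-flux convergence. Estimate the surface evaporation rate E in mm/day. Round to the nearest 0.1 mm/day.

dPW/dt = -0.27 mm/day.
E = dPW/dt + P − C = (-0.27) + 8.65 − (4.85) = 3.5 mm/day.

E ≈ 3.5 mm/day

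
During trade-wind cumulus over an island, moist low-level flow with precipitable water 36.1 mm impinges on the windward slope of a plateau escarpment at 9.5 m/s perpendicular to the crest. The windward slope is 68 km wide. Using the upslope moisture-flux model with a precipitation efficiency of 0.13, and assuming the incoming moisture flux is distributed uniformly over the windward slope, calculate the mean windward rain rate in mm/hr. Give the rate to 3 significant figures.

R ≈ 2.36 mm/hr

Incoming column moisture flux per unit ridge length: F = V × PW = 9.5 × 36.1 = 342.95 mm·m/s.
Spread over the 68 km slope with efficiency ε = 0.13: R = ε·F/W = 0.13 × 342.95 / 68000 m = 6.556e-04 mm/s.
R = 6.556e-04 × 3600 = 2.36 mm/hr.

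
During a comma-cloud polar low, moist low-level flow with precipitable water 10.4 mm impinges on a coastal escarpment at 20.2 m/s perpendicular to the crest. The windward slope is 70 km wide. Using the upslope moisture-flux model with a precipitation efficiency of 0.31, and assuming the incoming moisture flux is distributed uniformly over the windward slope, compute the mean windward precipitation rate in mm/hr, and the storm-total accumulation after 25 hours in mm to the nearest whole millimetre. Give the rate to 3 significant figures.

R ≈ 3.35 mm/hr; total ≈ 84 mm

Incoming column moisture flux per unit ridge length: F = V × PW = 20.2 × 10.4 = 210.08 mm·m/s.
Spread over the 70 km slope with efficiency ε = 0.31: R = ε·F/W = 0.31 × 210.08 / 70000 m = 9.304e-04 mm/s.
R = 9.304e-04 × 3600 = 3.35 mm/hr.
Over 25 h: total = 3.35 × 25 = 83.75 ≈ 84 mm.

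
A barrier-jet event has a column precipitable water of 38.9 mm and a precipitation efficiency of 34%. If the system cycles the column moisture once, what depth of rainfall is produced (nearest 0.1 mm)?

rainfall ≈ 13.2 mm

Rainfall = ε × PW = 0.34 × 38.9 = 13.2 mm.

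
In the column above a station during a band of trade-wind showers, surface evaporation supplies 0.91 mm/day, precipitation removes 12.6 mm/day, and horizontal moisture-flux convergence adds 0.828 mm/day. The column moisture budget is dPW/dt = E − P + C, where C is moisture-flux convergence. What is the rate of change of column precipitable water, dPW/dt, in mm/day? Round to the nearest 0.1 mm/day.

dPW/dt ≈ -10.9 mm/day

dPW/dt = E − P + C = 0.91 − 12.6 + (0.828) = -10.9 mm/day.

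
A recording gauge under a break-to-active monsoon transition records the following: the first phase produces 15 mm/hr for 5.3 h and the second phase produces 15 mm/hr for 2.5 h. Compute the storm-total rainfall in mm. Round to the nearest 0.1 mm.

total ≈ 117.0 mm

Total = Σ Rᵢ Δtᵢ = 15 × 5.3 + 15 × 2.5
      = 79.5 + 37.5 = 117.0 mm.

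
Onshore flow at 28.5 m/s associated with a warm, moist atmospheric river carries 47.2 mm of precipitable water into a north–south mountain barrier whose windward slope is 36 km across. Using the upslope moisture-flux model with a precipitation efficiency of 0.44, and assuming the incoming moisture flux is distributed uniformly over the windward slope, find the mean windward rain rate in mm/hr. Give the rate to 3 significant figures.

Incoming column moisture flux per unit ridge length: F = V × PW = 28.5 × 47.2 = 1345.2 mm·m/s.
Spread over the 36 km slope with efficiency ε = 0.44: R = ε·F/W = 0.44 × 1345.2 / 36000 m = 1.644e-02 mm/s.
R = 1.644e-02 × 3600 = 59.2 mm/hr.

R ≈ 59.2 mm/hr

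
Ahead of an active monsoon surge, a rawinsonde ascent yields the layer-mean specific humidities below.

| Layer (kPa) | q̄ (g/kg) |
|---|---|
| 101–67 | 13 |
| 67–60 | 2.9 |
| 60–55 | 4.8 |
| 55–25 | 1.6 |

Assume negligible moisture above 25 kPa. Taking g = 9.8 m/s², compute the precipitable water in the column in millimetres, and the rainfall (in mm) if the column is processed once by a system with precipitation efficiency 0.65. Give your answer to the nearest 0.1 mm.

PW ≈ 54.5 mm; rainfall ≈ 35.4 mm

Precipitable water is the column-integrated vapour mass per unit area: PW = (1/g) Σ q̄ Δp, with q in kg/kg and Δp in Pa (1 kg/m² of water = 1 mm).
Layer 101–67 kPa: Δp = 340 hPa = 34000 Pa, q̄ = 0.013 kg/kg → 0.013 × 34000 / 9.8 = 45.10 mm
Layer 67–60 kPa: Δp = 70 hPa = 7000 Pa, q̄ = 0.0029 kg/kg → 0.0029 × 7000 / 9.8 = 2.07 mm
Layer 60–55 kPa: Δp = 50 hPa = 5000 Pa, q̄ = 0.0048 kg/kg → 0.0048 × 5000 / 9.8 = 2.45 mm
Layer 55–25 kPa: Δp = 300 hPa = 30000 Pa, q̄ = 0.0016 kg/kg → 0.0016 × 30000 / 9.8 = 4.90 mm
PW = 45.10 + 2.07 + 2.45 + 4.90 = 54.52 ≈ 54.5 mm.
Rainfall = ε × PW = 0.65 × 54.5 = 35.4 mm.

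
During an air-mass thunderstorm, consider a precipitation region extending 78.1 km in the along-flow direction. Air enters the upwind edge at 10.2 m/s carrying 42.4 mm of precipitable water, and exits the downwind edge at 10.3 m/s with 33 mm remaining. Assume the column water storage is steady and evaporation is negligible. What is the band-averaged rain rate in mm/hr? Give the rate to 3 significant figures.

Column moisture flux per unit crosswind length is F = V × PW.
Inflow: F_in = 10.2 × 42.4 = 432.48 mm·m/s
Outflow: F_out = 10.3 × 33 = 339.9 mm·m/s
Steady-state rate R = (F_in − F_out)/L = (432.48 − 339.9) / 78100 m = 1.185e-03 mm/s.
R = 1.185e-03 × 3600 = 4.27 mm/hr.

R ≈ 4.27 mm/hr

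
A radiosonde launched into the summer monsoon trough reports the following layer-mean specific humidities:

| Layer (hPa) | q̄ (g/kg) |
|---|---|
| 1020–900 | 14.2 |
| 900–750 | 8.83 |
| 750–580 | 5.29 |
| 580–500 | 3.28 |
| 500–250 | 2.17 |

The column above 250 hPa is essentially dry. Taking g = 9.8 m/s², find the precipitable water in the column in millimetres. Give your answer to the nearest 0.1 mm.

PW ≈ 48.3 mm

Precipitable water is the column-integrated vapour mass per unit area: PW = (1/g) Σ q̄ Δp, with q in kg/kg and Δp in Pa (1 kg/m² of water = 1 mm).
Layer 1020–900 hPa: Δp = 120 hPa = 12000 Pa, q̄ = 0.0142 kg/kg → 0.0142 × 12000 / 9.8 = 17.39 mm
Layer 900–750 hPa: Δp = 150 hPa = 15000 Pa, q̄ = 0.00883 kg/kg → 0.00883 × 15000 / 9.8 = 13.52 mm
Layer 750–580 hPa: Δp = 170 hPa = 17000 Pa, q̄ = 0.00529 kg/kg → 0.00529 × 17000 / 9.8 = 9.18 mm
Layer 580–500 hPa: Δp = 80 hPa = 8000 Pa, q̄ = 0.00328 kg/kg → 0.00328 × 8000 / 9.8 = 2.68 mm
Layer 500–250 hPa: Δp = 250 hPa = 25000 Pa, q̄ = 0.00217 kg/kg → 0.00217 × 25000 / 9.8 = 5.54 mm
PW = 17.39 + 13.52 + 9.18 + 2.68 + 5.54 = 48.31 ≈ 48.3 mm.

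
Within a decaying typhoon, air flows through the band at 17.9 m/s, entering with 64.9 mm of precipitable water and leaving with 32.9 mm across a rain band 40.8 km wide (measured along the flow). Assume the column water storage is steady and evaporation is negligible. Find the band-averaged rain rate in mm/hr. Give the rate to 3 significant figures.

R ≈ 50.5 mm/hr

Column moisture flux per unit crosswind length is F = V × PW.
Inflow: F_in = 17.9 × 64.9 = 1161.71 mm·m/s
Outflow: F_out = 17.9 × 32.9 = 588.91 mm·m/s
Steady-state rate R = (F_in − F_out)/L = (1161.71 − 588.91) / 40800 m = 1.404e-02 mm/s.
R = 1.404e-02 × 3600 = 50.5 mm/hr.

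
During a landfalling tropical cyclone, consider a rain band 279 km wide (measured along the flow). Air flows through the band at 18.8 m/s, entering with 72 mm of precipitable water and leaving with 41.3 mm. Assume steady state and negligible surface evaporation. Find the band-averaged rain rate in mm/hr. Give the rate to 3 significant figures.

Column moisture flux per unit crosswind length is F = V × PW.
Inflow: F_in = 18.8 × 72 = 1353.6 mm·m/s
Outflow: F_out = 18.8 × 41.3 = 776.44 mm·m/s
Steady-state rate R = (F_in − F_out)/L = (1353.6 − 776.44) / 279000 m = 2.069e-03 mm/s.
R = 2.069e-03 × 3600 = 7.45 mm/hr.

R ≈ 7.45 mm/hr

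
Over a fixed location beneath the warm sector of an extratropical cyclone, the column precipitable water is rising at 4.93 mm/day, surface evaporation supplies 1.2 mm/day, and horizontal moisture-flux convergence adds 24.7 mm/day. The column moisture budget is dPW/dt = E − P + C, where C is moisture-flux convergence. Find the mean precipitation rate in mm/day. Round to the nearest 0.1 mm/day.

dPW/dt = +4.93 mm/day.
P = E + C − dPW/dt = 1.2 + (24.7) − (+4.93) = 21.0 mm/day.

P ≈ 21.0 mm/day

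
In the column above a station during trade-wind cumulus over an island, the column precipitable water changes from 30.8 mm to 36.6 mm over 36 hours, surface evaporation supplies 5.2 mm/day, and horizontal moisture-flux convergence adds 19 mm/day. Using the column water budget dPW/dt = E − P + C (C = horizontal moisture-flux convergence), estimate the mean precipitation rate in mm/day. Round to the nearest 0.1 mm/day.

dPW/dt = (36.6 − 30.8) mm / (36/24 day) = +3.867 mm/day.
P = E + C − dPW/dt = 5.2 + (19) − (+3.867) = 20.3 mm/day.

P ≈ 20.3 mm/day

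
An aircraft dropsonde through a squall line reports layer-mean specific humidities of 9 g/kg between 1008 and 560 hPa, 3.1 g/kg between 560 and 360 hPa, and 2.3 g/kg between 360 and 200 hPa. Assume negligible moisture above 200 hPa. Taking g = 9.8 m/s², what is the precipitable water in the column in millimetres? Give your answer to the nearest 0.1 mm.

PW ≈ 51.2 mm

Precipitable water is the column-integrated vapour mass per unit area: PW = (1/g) Σ q̄ Δp, with q in kg/kg and Δp in Pa (1 kg/m² of water = 1 mm).
Layer 1008–560 hPa: Δp = 448 hPa = 44800 Pa, q̄ = 0.009 kg/kg → 0.009 × 44800 / 9.8 = 41.14 mm
Layer 560–360 hPa: Δp = 200 hPa = 20000 Pa, q̄ = 0.0031 kg/kg → 0.0031 × 20000 / 9.8 = 6.33 mm
Layer 360–200 hPa: Δp = 160 hPa = 16000 Pa, q̄ = 0.0023 kg/kg → 0.0023 × 16000 / 9.8 = 3.76 mm
PW = 41.14 + 6.33 + 3.76 = 51.23 ≈ 51.2 mm.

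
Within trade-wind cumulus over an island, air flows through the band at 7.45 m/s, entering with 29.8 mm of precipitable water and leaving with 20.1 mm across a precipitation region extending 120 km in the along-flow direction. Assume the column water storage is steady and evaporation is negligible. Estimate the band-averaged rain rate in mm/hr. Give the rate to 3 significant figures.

R ≈ 2.17 mm/hr

Column moisture flux per unit crosswind length is F = V × PW.
Inflow: F_in = 7.45 × 29.8 = 222.01 mm·m/s
Outflow: F_out = 7.45 × 20.1 = 149.745 mm·m/s
Steady-state rate R = (F_in − F_out)/L = (222.01 − 149.745) / 120000 m = 6.022e-04 mm/s.
R = 6.022e-04 × 3600 = 2.17 mm/hr.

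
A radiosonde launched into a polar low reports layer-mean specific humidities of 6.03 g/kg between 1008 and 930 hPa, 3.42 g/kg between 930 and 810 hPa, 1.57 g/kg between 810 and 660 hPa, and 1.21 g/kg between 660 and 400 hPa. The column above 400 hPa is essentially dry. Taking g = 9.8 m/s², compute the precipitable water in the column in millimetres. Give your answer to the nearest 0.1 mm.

PW ≈ 14.6 mm

Precipitable water is the column-integrated vapour mass per unit area: PW = (1/g) Σ q̄ Δp, with q in kg/kg and Δp in Pa (1 kg/m² of water = 1 mm).
Layer 1008–930 hPa: Δp = 78 hPa = 7800 Pa, q̄ = 0.00603 kg/kg → 0.00603 × 7800 / 9.8 = 4.80 mm
Layer 930–810 hPa: Δp = 120 hPa = 12000 Pa, q̄ = 0.00342 kg/kg → 0.00342 × 12000 / 9.8 = 4.19 mm
Layer 810–660 hPa: Δp = 150 hPa = 15000 Pa, q̄ = 0.00157 kg/kg → 0.00157 × 15000 / 9.8 = 2.40 mm
Layer 660–400 hPa: Δp = 260 hPa = 26000 Pa, q̄ = 0.00121 kg/kg → 0.00121 × 26000 / 9.8 = 3.21 mm
PW = 4.80 + 4.19 + 2.40 + 3.21 = 14.60 ≈ 14.6 mm.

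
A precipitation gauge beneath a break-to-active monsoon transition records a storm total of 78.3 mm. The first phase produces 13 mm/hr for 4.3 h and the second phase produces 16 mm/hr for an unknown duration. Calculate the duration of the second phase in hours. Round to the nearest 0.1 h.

Known phases: 13 × 4.3 = 55.9 mm.
Remaining depth = 78.3 − 55.9 = 22.4 mm.
Duration = 22.4 / 16 = 1.4 h.

duration ≈ 1.4 h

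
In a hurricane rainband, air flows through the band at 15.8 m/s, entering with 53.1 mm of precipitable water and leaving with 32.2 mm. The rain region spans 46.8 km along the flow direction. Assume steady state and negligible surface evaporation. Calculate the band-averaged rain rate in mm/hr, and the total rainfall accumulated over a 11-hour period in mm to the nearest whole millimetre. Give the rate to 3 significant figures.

R ≈ 25.4 mm/hr; total ≈ 279 mm

Column moisture flux per unit crosswind length is F = V × PW.
Inflow: F_in = 15.8 × 53.1 = 838.98 mm·m/s
Outflow: F_out = 15.8 × 32.2 = 508.76 mm·m/s
Steady-state rate R = (F_in − F_out)/L = (838.98 − 508.76) / 46800 m = 7.056e-03 mm/s.
R = 7.056e-03 × 3600 = 25.4 mm/hr.
Over 11 h: total = 25.4 × 11 = 279.4 ≈ 279 mm.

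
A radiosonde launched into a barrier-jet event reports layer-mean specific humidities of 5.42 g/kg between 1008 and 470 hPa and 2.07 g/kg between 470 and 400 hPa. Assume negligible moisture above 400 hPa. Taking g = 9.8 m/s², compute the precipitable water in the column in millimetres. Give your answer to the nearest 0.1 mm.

PW ≈ 31.2 mm

Precipitable water is the column-integrated vapour mass per unit area: PW = (1/g) Σ q̄ Δp, with q in kg/kg and Δp in Pa (1 kg/m² of water = 1 mm).
Layer 1008–470 hPa: Δp = 538 hPa = 53800 Pa, q̄ = 0.00542 kg/kg → 0.00542 × 53800 / 9.8 = 29.75 mm
Layer 470–400 hPa: Δp = 70 hPa = 7000 Pa, q̄ = 0.00207 kg/kg → 0.00207 × 7000 / 9.8 = 1.48 mm
PW = 29.75 + 1.48 = 31.23 ≈ 31.2 mm.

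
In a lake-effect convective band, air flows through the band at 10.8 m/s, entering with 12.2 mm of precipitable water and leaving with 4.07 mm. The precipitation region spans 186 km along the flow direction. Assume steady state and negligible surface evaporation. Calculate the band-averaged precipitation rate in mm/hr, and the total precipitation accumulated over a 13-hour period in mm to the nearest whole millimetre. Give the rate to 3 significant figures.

Column moisture flux per unit crosswind length is F = V × PW.
Inflow: F_in = 10.8 × 12.2 = 131.76 mm·m/s
Outflow: F_out = 10.8 × 4.07 = 43.956 mm·m/s
Steady-state rate R = (F_in − F_out)/L = (131.76 − 43.956) / 186000 m = 4.721e-04 mm/s.
R = 4.721e-04 × 3600 = 1.70 mm/hr.
Over 13 h: total = 1.70 × 13 = 22.1 ≈ 22 mm.

R ≈ 1.70 mm/hr; total ≈ 22 mm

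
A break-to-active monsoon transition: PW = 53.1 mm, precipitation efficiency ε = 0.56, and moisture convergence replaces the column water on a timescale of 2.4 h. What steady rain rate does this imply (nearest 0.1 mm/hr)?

Each overturning extracts ε × PW = 0.56 × 53.1 = 29.736 mm.
Rate = ε·PW / τ = 29.736 / 2.4 h = 12.4 mm/hr.

R ≈ 12.4 mm/hr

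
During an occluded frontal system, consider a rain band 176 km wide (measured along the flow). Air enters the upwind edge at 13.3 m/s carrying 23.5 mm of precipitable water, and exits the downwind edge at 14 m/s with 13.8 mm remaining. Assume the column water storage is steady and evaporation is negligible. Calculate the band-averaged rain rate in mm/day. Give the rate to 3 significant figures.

Column moisture flux per unit crosswind length is F = V × PW.
Inflow: F_in = 13.3 × 23.5 = 312.55 mm·m/s
Outflow: F_out = 14 × 13.8 = 193.2 mm·m/s
Steady-state rate R = (F_in − F_out)/L = (312.55 − 193.2) / 176000 m = 6.781e-04 mm/s.
R = 6.781e-04 × 3600 × 24 = 58.6 mm/day.

R ≈ 58.6 mm/day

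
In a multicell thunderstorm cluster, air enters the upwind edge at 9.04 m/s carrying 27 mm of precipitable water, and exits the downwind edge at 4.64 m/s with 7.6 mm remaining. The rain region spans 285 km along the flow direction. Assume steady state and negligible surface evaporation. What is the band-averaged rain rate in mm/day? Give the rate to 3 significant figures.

Column moisture flux per unit crosswind length is F = V × PW.
Inflow: F_in = 9.04 × 27 = 244.08 mm·m/s
Outflow: F_out = 4.64 × 7.6 = 35.264 mm·m/s
Steady-state rate R = (F_in − F_out)/L = (244.08 − 35.264) / 285000 m = 7.327e-04 mm/s.
R = 7.327e-04 × 3600 × 24 = 63.3 mm/day.

R ≈ 63.3 mm/day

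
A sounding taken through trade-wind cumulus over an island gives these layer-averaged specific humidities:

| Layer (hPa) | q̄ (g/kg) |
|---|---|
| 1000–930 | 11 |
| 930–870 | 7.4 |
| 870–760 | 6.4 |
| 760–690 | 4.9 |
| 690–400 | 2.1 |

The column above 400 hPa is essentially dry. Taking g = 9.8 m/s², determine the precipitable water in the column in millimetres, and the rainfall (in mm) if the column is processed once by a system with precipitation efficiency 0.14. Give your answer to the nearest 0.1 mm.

Precipitable water is the column-integrated vapour mass per unit area: PW = (1/g) Σ q̄ Δp, with q in kg/kg and Δp in Pa (1 kg/m² of water = 1 mm).
Layer 1000–930 hPa: Δp = 70 hPa = 7000 Pa, q̄ = 0.011 kg/kg → 0.011 × 7000 / 9.8 = 7.86 mm
Layer 930–870 hPa: Δp = 60 hPa = 6000 Pa, q̄ = 0.0074 kg/kg → 0.0074 × 6000 / 9.8 = 4.53 mm
Layer 870–760 hPa: Δp = 110 hPa = 11000 Pa, q̄ = 0.0064 kg/kg → 0.0064 × 11000 / 9.8 = 7.18 mm
Layer 760–690 hPa: Δp = 70 hPa = 7000 Pa, q̄ = 0.0049 kg/kg → 0.0049 × 7000 / 9.8 = 3.50 mm
Layer 690–400 hPa: Δp = 290 hPa = 29000 Pa, q̄ = 0.0021 kg/kg → 0.0021 × 29000 / 9.8 = 6.21 mm
PW = 7.86 + 4.53 + 7.18 + 3.50 + 6.21 = 29.28 ≈ 29.3 mm.
Rainfall = ε × PW = 0.14 × 29.3 = 4.1 mm.

PW ≈ 29.3 mm; rainfall ≈ 4.1 mm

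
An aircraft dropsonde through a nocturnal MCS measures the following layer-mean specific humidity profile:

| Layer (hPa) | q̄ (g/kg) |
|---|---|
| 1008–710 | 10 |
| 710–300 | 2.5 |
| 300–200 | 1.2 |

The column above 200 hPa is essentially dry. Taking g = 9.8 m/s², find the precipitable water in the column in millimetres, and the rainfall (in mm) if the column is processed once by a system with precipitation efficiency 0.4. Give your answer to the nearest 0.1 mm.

Precipitable water is the column-integrated vapour mass per unit area: PW = (1/g) Σ q̄ Δp, with q in kg/kg and Δp in Pa (1 kg/m² of water = 1 mm).
Layer 1008–710 hPa: Δp = 298 hPa = 29800 Pa, q̄ = 0.01 kg/kg → 0.01 × 29800 / 9.8 = 30.41 mm
Layer 710–300 hPa: Δp = 410 hPa = 41000 Pa, q̄ = 0.0025 kg/kg → 0.0025 × 41000 / 9.8 = 10.46 mm
Layer 300–200 hPa: Δp = 100 hPa = 10000 Pa, q̄ = 0.0012 kg/kg → 0.0012 × 10000 / 9.8 = 1.22 mm
PW = 30.41 + 10.46 + 1.22 = 42.09 ≈ 42.1 mm.
Rainfall = ε × PW = 0.4 × 42.1 = 16.8 mm.

PW ≈ 42.1 mm; rainfall ≈ 16.8 mm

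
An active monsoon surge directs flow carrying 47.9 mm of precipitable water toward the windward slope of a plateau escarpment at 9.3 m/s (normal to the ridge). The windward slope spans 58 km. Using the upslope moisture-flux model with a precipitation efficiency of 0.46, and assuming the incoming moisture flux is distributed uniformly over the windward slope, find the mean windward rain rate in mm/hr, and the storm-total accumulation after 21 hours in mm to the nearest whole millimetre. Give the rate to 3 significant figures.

R ≈ 12.7 mm/hr; total ≈ 267 mm

Incoming column moisture flux per unit ridge length: F = V × PW = 9.3 × 47.9 = 445.47 mm·m/s.
Spread over the 58 km slope with efficiency ε = 0.46: R = ε·F/W = 0.46 × 445.47 / 58000 m = 3.533e-03 mm/s.
R = 3.533e-03 × 3600 = 12.7 mm/hr.
Over 21 h: total = 12.7 × 21 = 266.7 ≈ 267 mm.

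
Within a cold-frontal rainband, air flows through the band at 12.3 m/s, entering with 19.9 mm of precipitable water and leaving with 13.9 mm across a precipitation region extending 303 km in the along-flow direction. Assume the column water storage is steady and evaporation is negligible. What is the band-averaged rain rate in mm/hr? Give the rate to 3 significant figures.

R ≈ 0.877 mm/hr

Column moisture flux per unit crosswind length is F = V × PW.
Inflow: F_in = 12.3 × 19.9 = 244.77 mm·m/s
Outflow: F_out = 12.3 × 13.9 = 170.97 mm·m/s
Steady-state rate R = (F_in − F_out)/L = (244.77 − 170.97) / 303000 m = 2.436e-04 mm/s.
R = 2.436e-04 × 3600 = 0.877 mm/hr.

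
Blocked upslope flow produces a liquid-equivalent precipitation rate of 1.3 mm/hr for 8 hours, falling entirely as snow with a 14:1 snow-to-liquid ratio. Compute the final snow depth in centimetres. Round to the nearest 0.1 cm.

snow depth ≈ 14.6 cm

Liquid-equivalent depth = 1.3 × 8 = 10.4 mm.
Snow depth = 10.4 mm × 14 = 145.6 mm = 14.6 cm.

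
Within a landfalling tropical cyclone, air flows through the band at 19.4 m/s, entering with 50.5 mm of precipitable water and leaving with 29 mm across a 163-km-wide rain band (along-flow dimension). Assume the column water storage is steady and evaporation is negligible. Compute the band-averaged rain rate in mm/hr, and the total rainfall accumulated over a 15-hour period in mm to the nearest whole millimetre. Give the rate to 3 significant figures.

R ≈ 9.21 mm/hr; total ≈ 138 mm

Column moisture flux per unit crosswind length is F = V × PW.
Inflow: F_in = 19.4 × 50.5 = 979.7 mm·m/s
Outflow: F_out = 19.4 × 29 = 562.6 mm·m/s
Steady-state rate R = (F_in − F_out)/L = (979.7 − 562.6) / 163000 m = 2.559e-03 mm/s.
R = 2.559e-03 × 3600 = 9.21 mm/hr.
Over 15 h: total = 9.21 × 15 = 138.15 ≈ 138 mm.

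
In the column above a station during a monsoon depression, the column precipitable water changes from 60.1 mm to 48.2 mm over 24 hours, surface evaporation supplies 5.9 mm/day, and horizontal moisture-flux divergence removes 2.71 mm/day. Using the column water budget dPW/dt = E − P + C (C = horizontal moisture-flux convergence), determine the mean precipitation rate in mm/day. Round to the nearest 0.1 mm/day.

dPW/dt = (48.2 − 60.1) mm / (24/24 day) = -11.900 mm/day.
P = E + C − dPW/dt = 5.9 + (-2.71) − (-11.900) = 15.1 mm/day.

P ≈ 15.1 mm/day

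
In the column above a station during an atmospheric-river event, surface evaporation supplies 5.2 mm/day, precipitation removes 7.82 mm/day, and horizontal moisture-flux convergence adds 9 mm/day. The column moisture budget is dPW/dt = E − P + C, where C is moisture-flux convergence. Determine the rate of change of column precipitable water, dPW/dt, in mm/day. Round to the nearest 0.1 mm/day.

dPW/dt = E − P + C = 5.2 − 7.82 + (9) = 6.4 mm/day.

dPW/dt ≈ 6.4 mm/day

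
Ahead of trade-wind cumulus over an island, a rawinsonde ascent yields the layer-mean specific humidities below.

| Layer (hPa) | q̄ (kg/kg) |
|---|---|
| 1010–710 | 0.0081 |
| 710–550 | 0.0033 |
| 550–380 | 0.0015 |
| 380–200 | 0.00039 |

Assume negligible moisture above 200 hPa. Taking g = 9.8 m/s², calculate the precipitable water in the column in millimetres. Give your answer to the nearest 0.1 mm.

PW ≈ 33.5 mm

Precipitable water is the column-integrated vapour mass per unit area: PW = (1/g) Σ q̄ Δp, with q in kg/kg and Δp in Pa (1 kg/m² of water = 1 mm).
Layer 1010–710 hPa: Δp = 300 hPa = 30000 Pa, q̄ = 0.0081 kg/kg → 0.0081 × 30000 / 9.8 = 24.80 mm
Layer 710–550 hPa: Δp = 160 hPa = 16000 Pa, q̄ = 0.0033 kg/kg → 0.0033 × 16000 / 9.8 = 5.39 mm
Layer 550–380 hPa: Δp = 170 hPa = 17000 Pa, q̄ = 0.0015 kg/kg → 0.0015 × 17000 / 9.8 = 2.60 mm
Layer 380–200 hPa: Δp = 180 hPa = 18000 Pa, q̄ = 0.00039 kg/kg → 0.00039 × 18000 / 9.8 = 0.72 mm
PW = 24.80 + 5.39 + 2.60 + 0.72 = 33.51 ≈ 33.5 mm.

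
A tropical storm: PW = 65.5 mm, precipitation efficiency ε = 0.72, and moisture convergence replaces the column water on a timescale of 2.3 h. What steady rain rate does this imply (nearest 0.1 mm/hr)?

R ≈ 20.5 mm/hr

Each overturning extracts ε × PW = 0.72 × 65.5 = 47.16 mm.
Rate = ε·PW / τ = 47.16 / 2.3 h = 20.5 mm/hr.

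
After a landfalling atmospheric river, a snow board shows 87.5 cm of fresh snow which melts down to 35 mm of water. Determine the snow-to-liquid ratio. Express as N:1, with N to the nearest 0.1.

Ratio = snow depth / SWE = 875 mm / 35 mm = 25.0, i.e. 25.0:1.

ratio ≈ 25.0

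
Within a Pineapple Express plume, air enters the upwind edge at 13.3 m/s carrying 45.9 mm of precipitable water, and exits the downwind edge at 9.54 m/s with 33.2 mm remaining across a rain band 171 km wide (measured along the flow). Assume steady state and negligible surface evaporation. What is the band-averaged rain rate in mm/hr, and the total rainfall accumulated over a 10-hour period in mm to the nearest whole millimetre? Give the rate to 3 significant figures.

R ≈ 6.18 mm/hr; total ≈ 62 mm

Column moisture flux per unit crosswind length is F = V × PW.
Inflow: F_in = 13.3 × 45.9 = 610.47 mm·m/s
Outflow: F_out = 9.54 × 33.2 = 316.728 mm·m/s
Steady-state rate R = (F_in − F_out)/L = (610.47 − 316.728) / 171000 m = 1.718e-03 mm/s.
R = 1.718e-03 × 3600 = 6.18 mm/hr.
Over 10 h: total = 6.18 × 10 = 61.8 ≈ 62 mm.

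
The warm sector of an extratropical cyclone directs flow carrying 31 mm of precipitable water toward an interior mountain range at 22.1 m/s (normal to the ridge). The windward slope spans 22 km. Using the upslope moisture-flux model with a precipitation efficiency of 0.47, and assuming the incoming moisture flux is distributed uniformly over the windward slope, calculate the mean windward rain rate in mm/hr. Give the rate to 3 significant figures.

Incoming column moisture flux per unit ridge length: F = V × PW = 22.1 × 31 = 685.1 mm·m/s.
Spread over the 22 km slope with efficiency ε = 0.47: R = ε·F/W = 0.47 × 685.1 / 22000 m = 1.464e-02 mm/s.
R = 1.464e-02 × 3600 = 52.7 mm/hr.

R ≈ 52.7 mm/hr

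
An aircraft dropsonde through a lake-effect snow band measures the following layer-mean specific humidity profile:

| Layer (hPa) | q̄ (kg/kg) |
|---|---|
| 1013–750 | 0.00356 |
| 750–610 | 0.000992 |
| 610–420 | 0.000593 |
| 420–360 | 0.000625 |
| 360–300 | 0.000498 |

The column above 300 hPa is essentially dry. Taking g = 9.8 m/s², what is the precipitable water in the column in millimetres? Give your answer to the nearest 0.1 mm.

Precipitable water is the column-integrated vapour mass per unit area: PW = (1/g) Σ q̄ Δp, with q in kg/kg and Δp in Pa (1 kg/m² of water = 1 mm).
Layer 1013–750 hPa: Δp = 263 hPa = 26300 Pa, q̄ = 0.00356 kg/kg → 0.00356 × 26300 / 9.8 = 9.55 mm
Layer 750–610 hPa: Δp = 140 hPa = 14000 Pa, q̄ = 0.000992 kg/kg → 0.000992 × 14000 / 9.8 = 1.42 mm
Layer 610–420 hPa: Δp = 190 hPa = 19000 Pa, q̄ = 0.000593 kg/kg → 0.000593 × 19000 / 9.8 = 1.15 mm
Layer 420–360 hPa: Δp = 60 hPa = 6000 Pa, q̄ = 0.000625 kg/kg → 0.000625 × 6000 / 9.8 = 0.38 mm
Layer 360–300 hPa: Δp = 60 hPa = 6000 Pa, q̄ = 0.000498 kg/kg → 0.000498 × 6000 / 9.8 = 0.30 mm
PW = 9.55 + 1.42 + 1.15 + 0.38 + 0.30 = 12.80 ≈ 12.8 mm.

PW ≈ 12.8 mm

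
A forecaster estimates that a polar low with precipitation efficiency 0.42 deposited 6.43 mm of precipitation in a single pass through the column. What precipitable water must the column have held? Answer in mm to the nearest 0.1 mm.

PW ≈ 15.3 mm

PW = precipitation / ε = 6.43 / 0.42 = 15.3 mm.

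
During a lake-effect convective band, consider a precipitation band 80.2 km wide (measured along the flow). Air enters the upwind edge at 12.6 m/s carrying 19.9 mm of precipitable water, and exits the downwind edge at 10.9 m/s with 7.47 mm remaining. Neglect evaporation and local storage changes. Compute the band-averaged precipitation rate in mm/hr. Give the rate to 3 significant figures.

Column moisture flux per unit crosswind length is F = V × PW.
Inflow: F_in = 12.6 × 19.9 = 250.74 mm·m/s
Outflow: F_out = 10.9 × 7.47 = 81.423 mm·m/s
Steady-state rate R = (F_in − F_out)/L = (250.74 − 81.423) / 80200 m = 2.111e-03 mm/s.
R = 2.111e-03 × 3600 = 7.60 mm/hr.

R ≈ 7.60 mm/hr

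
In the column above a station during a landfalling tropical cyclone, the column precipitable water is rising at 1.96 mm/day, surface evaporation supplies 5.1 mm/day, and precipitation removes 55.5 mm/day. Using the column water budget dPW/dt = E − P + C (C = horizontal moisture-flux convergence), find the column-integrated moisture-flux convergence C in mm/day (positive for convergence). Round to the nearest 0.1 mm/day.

dPW/dt = +1.96 mm/day.
C = dPW/dt − E + P = (+1.96) − 5.1 + 55.5 = 52.4 mm/day.

C ≈ 52.4 mm/day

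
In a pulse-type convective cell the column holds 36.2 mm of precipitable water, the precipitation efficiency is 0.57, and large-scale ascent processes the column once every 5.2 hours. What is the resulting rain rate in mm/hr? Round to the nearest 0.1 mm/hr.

Each overturning extracts ε × PW = 0.57 × 36.2 = 20.634 mm.
Rate = ε·PW / τ = 20.634 / 5.2 h = 4.0 mm/hr.

R ≈ 4.0 mm/hr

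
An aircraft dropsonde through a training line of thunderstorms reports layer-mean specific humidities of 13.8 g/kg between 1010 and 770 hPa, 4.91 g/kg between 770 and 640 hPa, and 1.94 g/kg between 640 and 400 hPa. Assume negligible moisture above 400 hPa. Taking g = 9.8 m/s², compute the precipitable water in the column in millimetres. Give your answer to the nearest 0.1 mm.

Precipitable water is the column-integrated vapour mass per unit area: PW = (1/g) Σ q̄ Δp, with q in kg/kg and Δp in Pa (1 kg/m² of water = 1 mm).
Layer 1010–770 hPa: Δp = 240 hPa = 24000 Pa, q̄ = 0.0138 kg/kg → 0.0138 × 24000 / 9.8 = 33.80 mm
Layer 770–640 hPa: Δp = 130 hPa = 13000 Pa, q̄ = 0.00491 kg/kg → 0.00491 × 13000 / 9.8 = 6.51 mm
Layer 640–400 hPa: Δp = 240 hPa = 24000 Pa, q̄ = 0.00194 kg/kg → 0.00194 × 24000 / 9.8 = 4.75 mm
PW = 33.80 + 6.51 + 4.75 = 45.06 ≈ 45.1 mm.

PW ≈ 45.1 mm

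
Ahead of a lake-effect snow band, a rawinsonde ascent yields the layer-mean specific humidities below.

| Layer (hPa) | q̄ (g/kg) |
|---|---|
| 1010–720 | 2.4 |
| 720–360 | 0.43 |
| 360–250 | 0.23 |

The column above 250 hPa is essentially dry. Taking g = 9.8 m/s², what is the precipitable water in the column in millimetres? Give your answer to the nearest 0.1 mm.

PW ≈ 8.9 mm

Precipitable water is the column-integrated vapour mass per unit area: PW = (1/g) Σ q̄ Δp, with q in kg/kg and Δp in Pa (1 kg/m² of water = 1 mm).
Layer 1010–720 hPa: Δp = 290 hPa = 29000 Pa, q̄ = 0.0024 kg/kg → 0.0024 × 29000 / 9.8 = 7.10 mm
Layer 720–360 hPa: Δp = 360 hPa = 36000 Pa, q̄ = 0.00043 kg/kg → 0.00043 × 36000 / 9.8 = 1.58 mm
Layer 360–250 hPa: Δp = 110 hPa = 11000 Pa, q̄ = 0.00023 kg/kg → 0.00023 × 11000 / 9.8 = 0.26 mm
PW = 7.10 + 1.58 + 0.26 = 8.94 ≈ 8.9 mm.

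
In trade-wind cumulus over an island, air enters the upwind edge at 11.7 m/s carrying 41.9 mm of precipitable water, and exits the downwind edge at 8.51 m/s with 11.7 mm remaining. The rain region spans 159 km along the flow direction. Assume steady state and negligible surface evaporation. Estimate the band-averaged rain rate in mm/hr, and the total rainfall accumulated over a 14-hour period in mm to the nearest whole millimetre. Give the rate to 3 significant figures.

R ≈ 8.85 mm/hr; total ≈ 124 mm

Column moisture flux per unit crosswind length is F = V × PW.
Inflow: F_in = 11.7 × 41.9 = 490.23 mm·m/s
Outflow: F_out = 8.51 × 11.7 = 99.567 mm·m/s
Steady-state rate R = (F_in − F_out)/L = (490.23 − 99.567) / 159000 m = 2.457e-03 mm/s.
R = 2.457e-03 × 3600 = 8.85 mm/hr.
Over 14 h: total = 8.85 × 14 = 123.9 ≈ 124 mm.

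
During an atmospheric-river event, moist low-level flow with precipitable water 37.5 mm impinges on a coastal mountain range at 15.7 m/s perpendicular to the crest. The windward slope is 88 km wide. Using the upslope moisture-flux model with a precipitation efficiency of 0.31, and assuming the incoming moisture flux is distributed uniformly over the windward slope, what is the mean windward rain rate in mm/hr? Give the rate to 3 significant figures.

Incoming column moisture flux per unit ridge length: F = V × PW = 15.7 × 37.5 = 588.75 mm·m/s.
Spread over the 88 km slope with efficiency ε = 0.31: R = ε·F/W = 0.31 × 588.75 / 88000 m = 2.074e-03 mm/s.
R = 2.074e-03 × 3600 = 7.47 mm/hr.

R ≈ 7.47 mm/hr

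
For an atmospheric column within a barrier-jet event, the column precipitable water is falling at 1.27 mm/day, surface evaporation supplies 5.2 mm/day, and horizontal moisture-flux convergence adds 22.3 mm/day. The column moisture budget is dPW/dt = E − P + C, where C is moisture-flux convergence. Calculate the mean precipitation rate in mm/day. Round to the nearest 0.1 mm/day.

dPW/dt = -1.27 mm/day.
P = E + C − dPW/dt = 5.2 + (22.3) − (-1.27) = 28.8 mm/day.

P ≈ 28.8 mm/day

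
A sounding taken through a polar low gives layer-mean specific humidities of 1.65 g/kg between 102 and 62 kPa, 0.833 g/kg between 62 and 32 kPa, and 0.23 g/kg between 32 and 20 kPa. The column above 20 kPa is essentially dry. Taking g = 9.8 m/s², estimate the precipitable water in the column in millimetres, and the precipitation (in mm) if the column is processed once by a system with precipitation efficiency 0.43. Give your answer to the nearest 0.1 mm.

PW ≈ 9.6 mm; precipitation ≈ 4.1 mm

Precipitable water is the column-integrated vapour mass per unit area: PW = (1/g) Σ q̄ Δp, with q in kg/kg and Δp in Pa (1 kg/m² of water = 1 mm).
Layer 102–62 kPa: Δp = 400 hPa = 40000 Pa, q̄ = 0.00165 kg/kg → 0.00165 × 40000 / 9.8 = 6.73 mm
Layer 62–32 kPa: Δp = 300 hPa = 30000 Pa, q̄ = 0.000833 kg/kg → 0.000833 × 30000 / 9.8 = 2.55 mm
Layer 32–20 kPa: Δp = 120 hPa = 12000 Pa, q̄ = 0.00023 kg/kg → 0.00023 × 12000 / 9.8 = 0.28 mm
PW = 6.73 + 2.55 + 0.28 = 9.56 ≈ 9.6 mm.
Precipitation = ε × PW = 0.43 × 9.6 = 4.1 mm.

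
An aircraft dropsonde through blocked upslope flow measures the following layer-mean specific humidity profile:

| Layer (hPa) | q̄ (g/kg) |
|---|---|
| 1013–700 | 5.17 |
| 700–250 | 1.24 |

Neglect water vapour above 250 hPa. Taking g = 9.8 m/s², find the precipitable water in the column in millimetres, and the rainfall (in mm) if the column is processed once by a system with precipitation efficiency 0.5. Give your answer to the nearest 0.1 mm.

Precipitable water is the column-integrated vapour mass per unit area: PW = (1/g) Σ q̄ Δp, with q in kg/kg and Δp in Pa (1 kg/m² of water = 1 mm).
Layer 1013–700 hPa: Δp = 313 hPa = 31300 Pa, q̄ = 0.00517 kg/kg → 0.00517 × 31300 / 9.8 = 16.51 mm
Layer 700–250 hPa: Δp = 450 hPa = 45000 Pa, q̄ = 0.00124 kg/kg → 0.00124 × 45000 / 9.8 = 5.69 mm
PW = 16.51 + 5.69 = 22.20 ≈ 22.2 mm.
Rainfall = ε × PW = 0.5 × 22.2 = 11.1 mm.

PW ≈ 22.2 mm; rainfall ≈ 11.1 mm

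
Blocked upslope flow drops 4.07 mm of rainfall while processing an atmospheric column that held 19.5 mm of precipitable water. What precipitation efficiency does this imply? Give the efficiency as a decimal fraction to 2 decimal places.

ε = rainfall / PW = 4.07 / 19.5 = 0.21.

ε ≈ 0.21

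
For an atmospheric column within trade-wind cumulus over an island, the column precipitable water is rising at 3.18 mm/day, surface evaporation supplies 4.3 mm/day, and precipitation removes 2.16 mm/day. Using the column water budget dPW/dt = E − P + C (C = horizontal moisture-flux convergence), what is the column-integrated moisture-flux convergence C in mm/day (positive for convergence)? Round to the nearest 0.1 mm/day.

C ≈ 1.0 mm/day

dPW/dt = +3.18 mm/day.
C = dPW/dt − E + P = (+3.18) − 4.3 + 2.16 = 1.0 mm/day.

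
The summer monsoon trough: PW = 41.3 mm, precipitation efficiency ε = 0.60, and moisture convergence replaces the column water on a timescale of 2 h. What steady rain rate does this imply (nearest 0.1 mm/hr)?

Each overturning extracts ε × PW = 0.60 × 41.3 = 24.78 mm.
Rate = ε·PW / τ = 24.78 / 2 h = 12.4 mm/hr.

R ≈ 12.4 mm/hr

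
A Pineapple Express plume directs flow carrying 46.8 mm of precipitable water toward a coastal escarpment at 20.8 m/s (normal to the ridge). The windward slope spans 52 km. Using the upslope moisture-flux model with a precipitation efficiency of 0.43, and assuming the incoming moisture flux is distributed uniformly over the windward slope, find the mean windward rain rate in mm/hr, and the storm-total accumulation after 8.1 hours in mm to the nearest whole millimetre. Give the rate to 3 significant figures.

R ≈ 29.0 mm/hr; total ≈ 235 mm

Incoming column moisture flux per unit ridge length: F = V × PW = 20.8 × 46.8 = 973.44 mm·m/s.
Spread over the 52 km slope with efficiency ε = 0.43: R = ε·F/W = 0.43 × 973.44 / 52000 m = 8.050e-03 mm/s.
R = 8.050e-03 × 3600 = 29.0 mm/hr.
Over 8.1 h: total = 29.0 × 8.1 = 234.9 ≈ 235 mm.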